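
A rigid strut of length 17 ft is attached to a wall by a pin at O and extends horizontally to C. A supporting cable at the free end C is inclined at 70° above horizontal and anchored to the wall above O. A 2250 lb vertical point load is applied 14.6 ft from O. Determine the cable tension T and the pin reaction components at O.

T = 2056 lb, O_x = 703.3 lb, O_y = 317.6 lb

ΣM about O: T·sin70°·17 − 2250·14.6 = 0 → T = 32850/(17·0.939693) = 2056.37 ≈ 2056 lb.
ΣF_x = 0: O_x − T·cos70° = 0 → O_x = 2056.37 × 0.34202 = 703.3 lb.
ΣF_y = 0: O_y + T·sin70° − 2250 = 0 → O_y = 2250 − 2056.37 × 0.939693 = 317.6 lb.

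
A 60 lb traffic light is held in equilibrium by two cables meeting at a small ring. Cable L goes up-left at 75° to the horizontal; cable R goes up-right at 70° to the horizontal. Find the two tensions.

T_L = 35.78 lb, T_R = 27.07 lb

ΣF_x = 0: −T_L·cos75° + T_R·cos70° = 0 → T_R = 0.756736·T_L.
ΣF_y = 0: T_L·sin75° + T_R·sin70° = 60.
Substitute: T_L·(0.965926 + 0.756736·0.939693) = 60 → T_L = 35.7776 ≈ 35.78 lb.
Then T_R = 0.756736 × 35.7776 = 27.07 lb.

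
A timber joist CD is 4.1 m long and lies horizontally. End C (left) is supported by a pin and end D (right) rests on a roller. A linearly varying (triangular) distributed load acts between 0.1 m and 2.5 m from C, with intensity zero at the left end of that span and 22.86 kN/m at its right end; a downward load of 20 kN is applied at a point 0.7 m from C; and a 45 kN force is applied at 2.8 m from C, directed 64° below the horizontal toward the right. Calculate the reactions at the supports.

C_x = -19.73 kN, C_y = 45.47 kN, D_y = 42.41 kN

Resultant of the triangular load: ½ × 22.86 × 2.4 = 27.432 kN, acting at 1.7 m from C (one-third of the span from the peak).
Moments about C: D_y·4.1 − (½·22.86·2.4)·1.7 − 20·0.7 − 45·sin64°·2.8 = 0 → D_y = 173.882/4.1 = 42.4102 ≈ 42.41 kN.
ΣF_y = 0: C_y + 42.4102 − ½·22.86·2.4 − 20 − 45·sin64° = 0 → C_y = 45.47 kN.
ΣF_x = 0: C_x + 45·cos64° = 0 → C_x = -19.73 kN.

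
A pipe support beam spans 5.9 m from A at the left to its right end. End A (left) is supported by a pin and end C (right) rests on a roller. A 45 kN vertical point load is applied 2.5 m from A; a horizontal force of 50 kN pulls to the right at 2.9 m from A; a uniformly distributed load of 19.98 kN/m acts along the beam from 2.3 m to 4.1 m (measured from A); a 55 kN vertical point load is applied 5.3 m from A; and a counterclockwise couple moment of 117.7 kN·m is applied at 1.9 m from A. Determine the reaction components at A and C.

Resultant of the distributed load: 19.98 × 1.8 = 35.964 kN at 3.2 m from A.
Moments about A: C_y·5.9 − 45·2.5 − (19.98·1.8)·3.2 − 55·5.3 + 117.7 = 0 → C_y = 401.3848/5.9 = 68.0313 ≈ 68.03 kN.
ΣF_y = 0: A_y + 68.0313 − 45 − 19.98·1.8 − 55 = 0 → A_y = 67.93 kN.
ΣF_x = 0: A_x + 50 = 0 → A_x = -50.00 kN.

A_x = -50.00 kN, A_y = 67.93 kN, C_y = 68.03 kN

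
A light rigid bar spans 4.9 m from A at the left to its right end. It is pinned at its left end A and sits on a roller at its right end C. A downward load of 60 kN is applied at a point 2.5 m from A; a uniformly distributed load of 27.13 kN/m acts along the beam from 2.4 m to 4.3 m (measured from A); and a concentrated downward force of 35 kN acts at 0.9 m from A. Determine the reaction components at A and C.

Resultant of the distributed load: 27.13 × 1.9 = 51.547 kN at 3.35 m from A.
Moments about A: C_y·4.9 − 60·2.5 − (27.13·1.9)·3.35 − 35·0.9 = 0 → C_y = 354.18245/4.9 = 72.2821 ≈ 72.28 kN.
ΣF_y = 0: A_y + 72.2821 − 60 − 27.13·1.9 − 35 = 0 → A_y = 74.26 kN.
ΣF_x = 0: no horizontal applied forces, so A_x = 0.

A_x = 0, A_y = 74.26 kN, C_y = 72.28 kN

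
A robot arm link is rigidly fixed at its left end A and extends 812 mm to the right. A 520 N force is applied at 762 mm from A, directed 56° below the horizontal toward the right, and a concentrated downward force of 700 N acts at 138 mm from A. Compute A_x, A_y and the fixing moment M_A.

A_x = -290.8 N, A_y = 1131 N, M_A = 425100 N·mm

ΣF_x = 0: A_x + 520·cos56° = 0 → A_x = -290.8 N.
ΣF_y = 0: A_y − 520·sin56° − 700 = 0 → A_y = 1131 N.
ΣM about A: M_A − 520·sin56°·762 − 700·138 = 0 → M_A = 425100 N·mm.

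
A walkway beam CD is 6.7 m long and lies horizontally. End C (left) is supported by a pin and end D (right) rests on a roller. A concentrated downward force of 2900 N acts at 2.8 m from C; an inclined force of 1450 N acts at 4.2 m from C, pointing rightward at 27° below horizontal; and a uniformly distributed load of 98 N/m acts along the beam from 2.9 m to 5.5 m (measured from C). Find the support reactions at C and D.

Resultant of the distributed load: 98 × 2.6 = 254.8 N at 4.2 m from C.
Taking moments about C: D_y·6.7 − 2900·2.8 − 1450·sin27°·4.2 − (98·2.6)·4.2 = 0 → D_y = 11955/6.7 = 1784.33 ≈ 1784 N.
ΣF_y = 0: C_y + 1784.33 − 2900 − 1450·sin27° − 98·2.6 = 0 → C_y = 2029 N.
ΣF_x = 0: C_x + 1450·cos27° = 0 → C_x = -1292 N.

C_x = -1292 N, C_y = 2029 N, D_y = 1784 N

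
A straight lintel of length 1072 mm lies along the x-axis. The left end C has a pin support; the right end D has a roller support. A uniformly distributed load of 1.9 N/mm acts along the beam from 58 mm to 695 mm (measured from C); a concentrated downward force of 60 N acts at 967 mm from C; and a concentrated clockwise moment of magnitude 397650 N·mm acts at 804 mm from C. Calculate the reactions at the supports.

Resultant of the distributed load: 1.9 × 637 = 1210.3 N at 376.5 mm from C.
Taking moments about C: D_y·1072 − (1.9·637)·376.5 − 60·967 − 397650 = 0 → D_y = 911347.95/1072 = 850.138 ≈ 850.1 N.
ΣF_y = 0: C_y + 850.138 − 1.9·637 − 60 = 0 → C_y = 420.2 N.
ΣF_x = 0: no horizontal applied forces, so C_x = 0.

C_x = 0, C_y = 420.2 N, D_y = 850.1 N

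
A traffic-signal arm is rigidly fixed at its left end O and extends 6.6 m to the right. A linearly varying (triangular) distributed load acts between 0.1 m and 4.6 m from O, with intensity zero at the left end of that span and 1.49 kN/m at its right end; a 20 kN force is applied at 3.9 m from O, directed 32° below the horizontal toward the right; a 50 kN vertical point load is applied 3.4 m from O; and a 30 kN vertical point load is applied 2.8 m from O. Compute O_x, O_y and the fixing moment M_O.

O_x = -16.96 kN, O_y = 93.95 kN, M_O = 305.7 kN·m

Resultant of the triangular load: ½ × 1.49 × 4.5 = 3.3525 kN, acting at 3.1 m from O (one-third of the span from the peak).
ΣF_x = 0: O_x + 20·cos32° = 0 → O_x = -16.96 kN.
ΣF_y = 0: O_y − ½·1.49·4.5 − 20·sin32° − 50 − 30 = 0 → O_y = 93.95 kN.
ΣM about O: M_O − (½·1.49·4.5)·3.1 − 20·sin32°·3.9 − 50·3.4 − 30·2.8 = 0 → M_O = 305.7 kN·m.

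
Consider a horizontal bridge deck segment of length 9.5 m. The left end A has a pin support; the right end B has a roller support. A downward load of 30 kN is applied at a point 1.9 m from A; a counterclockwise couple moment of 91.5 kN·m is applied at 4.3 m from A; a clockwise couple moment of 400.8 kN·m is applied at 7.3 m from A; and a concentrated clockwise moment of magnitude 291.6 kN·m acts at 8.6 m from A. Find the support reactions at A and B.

A_x = 0, A_y = -39.25 kN, B_y = 69.25 kN

Moments about A: B_y·9.5 − 30·1.9 + 91.5 − 400.8 − 291.6 = 0 → B_y = 657.9/9.5 = 69.2526 ≈ 69.25 kN.
ΣF_y = 0: A_y + 69.2526 − 30 = 0 → A_y = -39.25 kN.
ΣF_x = 0: no horizontal applied forces, so A_x = 0.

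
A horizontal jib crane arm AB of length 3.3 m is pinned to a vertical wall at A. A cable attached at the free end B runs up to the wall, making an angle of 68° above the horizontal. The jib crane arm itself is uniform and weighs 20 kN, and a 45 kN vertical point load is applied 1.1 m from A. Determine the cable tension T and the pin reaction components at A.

T = 26.96 kN, A_x = 10.10 kN, A_y = 40.00 kN

ΣM about A: T·sin68°·3.3 − 20·1.65 − 45·1.1 = 0 → T = 82.5/(3.3·0.927184) = 26.9634 ≈ 26.96 kN.
ΣF_x = 0: A_x − T·cos68° = 0 → A_x = 26.9634 × 0.374607 = 10.10 kN.
ΣF_y = 0: A_y + T·sin68° − 20 − 45 = 0 → A_y = 65 − 26.9634 × 0.927184 = 40.00 kN.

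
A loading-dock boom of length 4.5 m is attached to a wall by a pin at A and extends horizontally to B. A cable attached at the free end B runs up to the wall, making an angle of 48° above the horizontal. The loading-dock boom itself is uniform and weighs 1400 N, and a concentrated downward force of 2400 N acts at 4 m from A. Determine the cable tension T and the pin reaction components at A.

T = 3813 N, A_x = 2551 N, A_y = 966.7 N

ΣM about A: T·sin48°·4.5 − 1400·2.25 − 2400·4 = 0 → T = 12750/(4.5·0.743145) = 3812.63 ≈ 3813 N.
ΣF_x = 0: A_x − T·cos48° = 0 → A_x = 3812.63 × 0.669131 = 2551 N.
ΣF_y = 0: A_y + T·sin48° − 1400 − 2400 = 0 → A_y = 3800 − 3812.63 × 0.743145 = 966.7 N.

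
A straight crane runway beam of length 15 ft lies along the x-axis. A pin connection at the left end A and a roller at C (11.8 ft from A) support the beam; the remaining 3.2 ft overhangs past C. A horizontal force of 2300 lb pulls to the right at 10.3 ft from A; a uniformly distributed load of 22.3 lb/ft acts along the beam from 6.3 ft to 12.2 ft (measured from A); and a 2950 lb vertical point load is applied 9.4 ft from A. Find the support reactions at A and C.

A_x = -2300 lb, A_y = 628.4 lb, C_y = 2453 lb

Resultant of the distributed load: 22.3 × 5.9 = 131.57 lb at 9.25 ft from A.
Taking moments about A: C_y·11.8 − (22.3·5.9)·9.25 − 2950·9.4 = 0 → C_y = 28947.0225/11.8 = 2453.14 ≈ 2453 lb.
ΣF_y = 0: A_y + 2453.14 − 22.3·5.9 − 2950 = 0 → A_y = 628.4 lb.
ΣF_x = 0: A_x + 2300 = 0 → A_x = -2300 lb.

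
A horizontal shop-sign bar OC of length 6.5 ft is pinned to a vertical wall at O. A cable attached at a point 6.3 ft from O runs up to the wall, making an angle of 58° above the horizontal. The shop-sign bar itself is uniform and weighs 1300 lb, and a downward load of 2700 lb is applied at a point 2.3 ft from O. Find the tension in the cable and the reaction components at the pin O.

ΣM about O: T·sin58°·6.3 − 1300·3.25 − 2700·2.3 = 0 → T = 10435/(6.3·0.848048) = 1953.13 ≈ 1953 lb.
ΣF_x = 0: O_x − T·cos58° = 0 → O_x = 1953.13 × 0.529919 = 1035 lb.
ΣF_y = 0: O_y + T·sin58° − 1300 − 2700 = 0 → O_y = 4000 − 1953.13 × 0.848048 = 2344 lb.

T = 1953 lb, O_x = 1035 lb, O_y = 2344 lb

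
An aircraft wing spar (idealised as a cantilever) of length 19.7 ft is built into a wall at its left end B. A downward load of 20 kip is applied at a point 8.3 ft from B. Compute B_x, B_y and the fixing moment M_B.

B_x = 0, B_y = 20.00 kip, M_B = 166.0 kip·ft

ΣF_x = 0: B_x = 0.
ΣF_y = 0: B_y − 20 = 0 → B_y = 20.00 kip.
ΣM about B: M_B − 20·8.3 = 0 → M_B = 166.0 kip·ft.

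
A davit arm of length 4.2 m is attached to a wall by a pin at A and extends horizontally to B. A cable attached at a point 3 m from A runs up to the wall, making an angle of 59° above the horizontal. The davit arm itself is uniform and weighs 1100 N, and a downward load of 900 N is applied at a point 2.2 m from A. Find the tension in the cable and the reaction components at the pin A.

T = 1668 N, A_x = 859.2 N, A_y = 570.0 N

ΣM about A: T·sin59°·3 − 1100·2.1 − 900·2.2 = 0 → T = 4290/(3·0.857167) = 1668.29 ≈ 1668 N.
ΣF_x = 0: A_x − T·cos59° = 0 → A_x = 1668.29 × 0.515038 = 859.2 N.
ΣF_y = 0: A_y + T·sin59° − 1100 − 900 = 0 → A_y = 2000 − 1668.29 × 0.857167 = 570.0 N.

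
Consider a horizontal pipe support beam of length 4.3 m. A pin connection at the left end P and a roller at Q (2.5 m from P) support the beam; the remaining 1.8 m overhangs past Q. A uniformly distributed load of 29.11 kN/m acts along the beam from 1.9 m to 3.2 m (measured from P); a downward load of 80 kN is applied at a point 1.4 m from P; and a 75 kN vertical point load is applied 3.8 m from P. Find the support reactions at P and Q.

P_x = 0, P_y = -4.557 kN, Q_y = 197.4 kN

Resultant of the distributed load: 29.11 × 1.3 = 37.843 kN at 2.55 m from P.
ΣM about P: Q_y·2.5 − (29.11·1.3)·2.55 − 80·1.4 − 75·3.8 = 0 → Q_y = 493.49965/2.5 = 197.4 kN.
ΣF_y = 0: P_y + 197.4 − 29.11·1.3 − 80 − 75 = 0 → P_y = -4.557 kN.
ΣF_x = 0: no horizontal applied forces, so P_x = 0.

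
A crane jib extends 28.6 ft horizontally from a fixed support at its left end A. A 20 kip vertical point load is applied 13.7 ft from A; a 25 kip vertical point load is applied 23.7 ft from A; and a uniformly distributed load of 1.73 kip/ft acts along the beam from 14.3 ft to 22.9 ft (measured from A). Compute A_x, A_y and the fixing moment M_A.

Resultant of the distributed load: 1.73 × 8.6 = 14.878 kip at 18.6 ft from A.
ΣF_x = 0: A_x = 0.
ΣF_y = 0: A_y − 20 − 25 − 1.73·8.6 = 0 → A_y = 59.88 kip.
ΣM about A: M_A − 20·13.7 − 25·23.7 − (1.73·8.6)·18.6 = 0 → M_A = 1143 kip·ft.

A_x = 0, A_y = 59.88 kip, M_A = 1143 kip·ft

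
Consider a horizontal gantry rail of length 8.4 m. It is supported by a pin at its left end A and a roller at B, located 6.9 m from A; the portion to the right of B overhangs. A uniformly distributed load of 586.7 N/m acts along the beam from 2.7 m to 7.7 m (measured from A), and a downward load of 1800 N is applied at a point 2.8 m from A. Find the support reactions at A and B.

Resultant of the distributed load: 586.7 × 5 = 2933.5 N at 5.2 m from A.
Taking moments about A: B_y·6.9 − (586.7·5)·5.2 − 1800·2.8 = 0 → B_y = 20294.2/6.9 = 2941.19 ≈ 2941 N.
ΣF_y = 0: A_y + 2941.19 − 586.7·5 − 1800 = 0 → A_y = 1792 N.
ΣF_x = 0: no horizontal applied forces, so A_x = 0.

A_x = 0, A_y = 1792 N, B_y = 2941 N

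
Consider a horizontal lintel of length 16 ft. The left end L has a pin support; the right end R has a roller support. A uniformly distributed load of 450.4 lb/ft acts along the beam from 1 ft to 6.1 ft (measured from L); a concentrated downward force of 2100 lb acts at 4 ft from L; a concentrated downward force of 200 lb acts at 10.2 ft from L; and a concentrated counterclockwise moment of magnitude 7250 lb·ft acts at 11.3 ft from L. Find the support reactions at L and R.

L_x = 0, L_y = 3888 lb, R_y = 709.0 lb

Resultant of the distributed load: 450.4 × 5.1 = 2297.04 lb at 3.55 ft from L.
Taking moments about L: R_y·16 − (450.4·5.1)·3.55 − 2100·4 − 200·10.2 + 7250 = 0 → R_y = 11344.492/16 = 709.031 ≈ 709.0 lb.
ΣF_y = 0: L_y + 709.031 − 450.4·5.1 − 2100 − 200 = 0 → L_y = 3888 lb.
ΣF_x = 0: no horizontal applied forces, so L_x = 0.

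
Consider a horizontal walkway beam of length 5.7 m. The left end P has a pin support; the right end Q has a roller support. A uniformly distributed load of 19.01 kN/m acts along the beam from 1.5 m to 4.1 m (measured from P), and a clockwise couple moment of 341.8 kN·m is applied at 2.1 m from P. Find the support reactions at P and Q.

P_x = 0, P_y = -34.82 kN, Q_y = 84.24 kN

Resultant of the distributed load: 19.01 × 2.6 = 49.426 kN at 2.8 m from P.
Taking moments about P: Q_y·5.7 − (19.01·2.6)·2.8 − 341.8 = 0 → Q_y = 480.1928/5.7 = 84.2444 ≈ 84.24 kN.
ΣF_y = 0: P_y + 84.2444 − 19.01·2.6 = 0 → P_y = -34.82 kN.
ΣF_x = 0: no horizontal applied forces, so P_x = 0.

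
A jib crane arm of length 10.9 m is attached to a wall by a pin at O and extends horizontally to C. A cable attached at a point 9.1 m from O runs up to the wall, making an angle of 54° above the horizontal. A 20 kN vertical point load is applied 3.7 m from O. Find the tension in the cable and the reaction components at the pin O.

ΣM about O: T·sin54°·9.1 − 20·3.7 = 0 → T = 74/(9.1·0.809017) = 10.0515 ≈ 10.05 kN.
ΣF_x = 0: O_x − T·cos54° = 0 → O_x = 10.0515 × 0.587785 = 5.908 kN.
ΣF_y = 0: O_y + T·sin54° − 20 = 0 → O_y = 20 − 10.0515 × 0.809017 = 11.87 kN.

T = 10.05 kN, O_x = 5.908 kN, O_y = 11.87 kN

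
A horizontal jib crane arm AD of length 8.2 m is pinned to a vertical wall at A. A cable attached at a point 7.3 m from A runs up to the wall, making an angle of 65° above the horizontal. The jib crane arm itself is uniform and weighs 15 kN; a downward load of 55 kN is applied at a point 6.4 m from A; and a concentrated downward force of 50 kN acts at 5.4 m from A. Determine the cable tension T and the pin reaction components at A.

T = 103.3 kN, A_x = 43.66 kN, A_y = 26.37 kN

ΣM about A: T·sin65°·7.3 − 15·4.1 − 55·6.4 − 50·5.4 = 0 → T = 683.5/(7.3·0.906308) = 103.309 ≈ 103.3 kN.
ΣF_x = 0: A_x − T·cos65° = 0 → A_x = 103.309 × 0.422618 = 43.66 kN.
ΣF_y = 0: A_y + T·sin65° − 15 − 55 − 50 = 0 → A_y = 120 − 103.309 × 0.906308 = 26.37 kN.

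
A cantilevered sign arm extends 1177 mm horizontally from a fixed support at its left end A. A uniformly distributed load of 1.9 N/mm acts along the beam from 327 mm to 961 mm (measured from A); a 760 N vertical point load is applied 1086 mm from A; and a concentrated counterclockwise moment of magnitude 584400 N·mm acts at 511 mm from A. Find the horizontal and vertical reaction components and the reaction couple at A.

A_x = 0, A_y = 1965 N, M_A = 1017000 N·mm

Resultant of the distributed load: 1.9 × 634 = 1204.6 N at 644 mm from A.
ΣF_x = 0: A_x = 0.
ΣF_y = 0: A_y − 1.9·634 − 760 = 0 → A_y = 1965 N.
ΣM about A: M_A − (1.9·634)·644 − 760·1086 + 584400 = 0 → M_A = 1017000 N·mm.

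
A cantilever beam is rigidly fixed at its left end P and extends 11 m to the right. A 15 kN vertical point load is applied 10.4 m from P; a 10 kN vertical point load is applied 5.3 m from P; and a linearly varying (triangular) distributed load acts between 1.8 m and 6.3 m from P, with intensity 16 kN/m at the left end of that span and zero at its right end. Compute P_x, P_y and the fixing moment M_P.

P_x = 0, P_y = 61.00 kN, M_P = 327.8 kN·m

Resultant of the triangular load: ½ × 16 × 4.5 = 36 kN, acting at 3.3 m from P (one-third of the span from the peak).
ΣF_x = 0: P_x = 0.
ΣF_y = 0: P_y − 15 − 10 − ½·16·4.5 = 0 → P_y = 61.00 kN.
ΣM about P: M_P − 15·10.4 − 10·5.3 − (½·16·4.5)·3.3 = 0 → M_P = 327.8 kN·m.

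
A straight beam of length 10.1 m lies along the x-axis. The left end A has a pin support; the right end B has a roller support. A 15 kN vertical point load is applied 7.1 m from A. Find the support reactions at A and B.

A_x = 0, A_y = 4.455 kN, B_y = 10.54 kN

Taking moments about A: B_y·10.1 − 15·7.1 = 0 → B_y = 106.5/10.1 = 10.5446 ≈ 10.54 kN.
ΣF_y = 0: A_y + 10.5446 − 15 = 0 → A_y = 4.455 kN.
ΣF_x = 0: no horizontal applied forces, so A_x = 0.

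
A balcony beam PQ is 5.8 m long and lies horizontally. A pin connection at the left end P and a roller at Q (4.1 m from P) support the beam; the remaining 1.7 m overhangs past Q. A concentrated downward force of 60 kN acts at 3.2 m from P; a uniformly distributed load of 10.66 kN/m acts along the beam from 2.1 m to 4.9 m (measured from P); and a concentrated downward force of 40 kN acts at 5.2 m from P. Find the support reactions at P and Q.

P_x = 0, P_y = 6.807 kN, Q_y = 123.0 kN

Resultant of the distributed load: 10.66 × 2.8 = 29.848 kN at 3.5 m from P.
Moments about P: Q_y·4.1 − 60·3.2 − (10.66·2.8)·3.5 − 40·5.2 = 0 → Q_y = 504.468/4.1 = 123.041 ≈ 123.0 kN.
ΣF_y = 0: P_y + 123.041 − 60 − 10.66·2.8 − 40 = 0 → P_y = 6.807 kN.
ΣF_x = 0: no horizontal applied forces, so P_x = 0.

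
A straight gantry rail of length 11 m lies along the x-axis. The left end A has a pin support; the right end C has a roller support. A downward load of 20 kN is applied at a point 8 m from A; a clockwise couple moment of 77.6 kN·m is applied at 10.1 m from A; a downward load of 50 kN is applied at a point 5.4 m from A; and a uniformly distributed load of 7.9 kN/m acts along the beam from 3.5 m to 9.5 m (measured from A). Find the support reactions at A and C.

Resultant of the distributed load: 7.9 × 6 = 47.4 kN at 6.5 m from A.
Moments about A: C_y·11 − 20·8 − 77.6 − 50·5.4 − (7.9·6)·6.5 = 0 → C_y = 815.7/11 = 74.1545 ≈ 74.15 kN.
ΣF_y = 0: A_y + 74.1545 − 20 − 50 − 7.9·6 = 0 → A_y = 43.25 kN.
ΣF_x = 0: no horizontal applied forces, so A_x = 0.

A_x = 0, A_y = 43.25 kN, C_y = 74.15 kN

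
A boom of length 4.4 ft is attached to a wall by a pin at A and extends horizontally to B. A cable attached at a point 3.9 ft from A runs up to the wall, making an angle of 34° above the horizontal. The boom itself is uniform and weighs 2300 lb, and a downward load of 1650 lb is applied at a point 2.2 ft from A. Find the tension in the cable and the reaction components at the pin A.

ΣM about A: T·sin34°·3.9 − 2300·2.2 − 1650·2.2 = 0 → T = 8690/(3.9·0.559193) = 3984.68 ≈ 3985 lb.
ΣF_x = 0: A_x − T·cos34° = 0 → A_x = 3984.68 × 0.829038 = 3303 lb.
ΣF_y = 0: A_y + T·sin34° − 2300 − 1650 = 0 → A_y = 3950 − 3984.68 × 0.559193 = 1722 lb.

T = 3985 lb, A_x = 3303 lb, A_y = 1722 lb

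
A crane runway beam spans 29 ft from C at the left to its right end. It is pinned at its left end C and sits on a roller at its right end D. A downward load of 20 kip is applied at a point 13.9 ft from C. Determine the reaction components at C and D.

C_x = 0, C_y = 10.41 kip, D_y = 9.586 kip

ΣM about C: D_y·29 − 20·13.9 = 0 → D_y = 278/29 = 9.58621 ≈ 9.586 kip.
ΣF_y = 0: C_y + 9.58621 − 20 = 0 → C_y = 10.41 kip.
ΣF_x = 0: no horizontal applied forces, so C_x = 0.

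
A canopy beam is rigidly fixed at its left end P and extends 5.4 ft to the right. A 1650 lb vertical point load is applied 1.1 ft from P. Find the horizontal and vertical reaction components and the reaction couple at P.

ΣF_x = 0: P_x = 0.
ΣF_y = 0: P_y − 1650 = 0 → P_y = 1650 lb.
ΣM about P: M_P − 1650·1.1 = 0 → M_P = 1815 lb·ft.

P_x = 0, P_y = 1650 lb, M_P = 1815 lb·ft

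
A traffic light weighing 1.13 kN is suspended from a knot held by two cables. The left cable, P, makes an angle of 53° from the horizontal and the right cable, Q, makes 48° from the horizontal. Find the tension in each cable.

T_P = 0.7703 kN, T_Q = 0.6928 kN

ΣF_x = 0: −T_P·cos53° + T_Q·cos48° = 0 → T_Q = 0.899398·T_P.
ΣF_y = 0: T_P·sin53° + T_Q·sin48° = 1.13.
Substitute: T_P·(0.798636 + 0.899398·0.743145) = 1.13 → T_P = 0.770269 ≈ 0.7703 kN.
Then T_Q = 0.899398 × 0.770269 = 0.6928 kN.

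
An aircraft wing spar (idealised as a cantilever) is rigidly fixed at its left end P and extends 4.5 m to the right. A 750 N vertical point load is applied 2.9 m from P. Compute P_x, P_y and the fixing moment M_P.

P_x = 0, P_y = 750.0 N, M_P = 2175 N·m

ΣF_x = 0: P_x = 0.
ΣF_y = 0: P_y − 750 = 0 → P_y = 750.0 N.
ΣM about P: M_P − 750·2.9 = 0 → M_P = 2175 N·m.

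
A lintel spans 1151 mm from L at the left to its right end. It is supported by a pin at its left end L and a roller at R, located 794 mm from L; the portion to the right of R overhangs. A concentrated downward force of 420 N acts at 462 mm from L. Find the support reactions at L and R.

L_x = 0, L_y = 175.6 N, R_y = 244.4 N

Taking moments about L: R_y·794 − 420·462 = 0 → R_y = 194040/794 = 244.383 ≈ 244.4 N.
ΣF_y = 0: L_y + 244.383 − 420 = 0 → L_y = 175.6 N.
ΣF_x = 0: no horizontal applied forces, so L_x = 0.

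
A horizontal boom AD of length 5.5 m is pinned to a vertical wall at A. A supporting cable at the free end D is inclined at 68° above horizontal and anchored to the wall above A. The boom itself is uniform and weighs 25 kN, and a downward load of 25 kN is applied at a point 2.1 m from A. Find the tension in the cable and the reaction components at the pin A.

ΣM about A: T·sin68°·5.5 − 25·2.75 − 25·2.1 = 0 → T = 121.25/(5.5·0.927184) = 23.7768 ≈ 23.78 kN.
ΣF_x = 0: A_x − T·cos68° = 0 → A_x = 23.7768 × 0.374607 = 8.907 kN.
ΣF_y = 0: A_y + T·sin68° − 25 − 25 = 0 → A_y = 50 − 23.7768 × 0.927184 = 27.95 kN.

T = 23.78 kN, A_x = 8.907 kN, A_y = 27.95 kN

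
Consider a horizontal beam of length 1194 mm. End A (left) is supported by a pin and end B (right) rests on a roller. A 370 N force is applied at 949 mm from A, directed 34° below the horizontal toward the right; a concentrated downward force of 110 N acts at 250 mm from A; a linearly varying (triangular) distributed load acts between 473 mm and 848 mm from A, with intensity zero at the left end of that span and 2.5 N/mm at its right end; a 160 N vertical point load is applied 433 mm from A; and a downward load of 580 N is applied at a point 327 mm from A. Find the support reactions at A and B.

Resultant of the triangular load: ½ × 2.5 × 375 = 468.75 N, acting at 723 mm from A (one-third of the span from the peak).
Moments about A: B_y·1194 − 370·sin34°·949 − 110·250 − (½·2.5·375)·723 − 160·433 − 580·327 = 0 → B_y = 821696/1194 = 688.188 ≈ 688.2 N.
ΣF_y = 0: A_y + 688.188 − 370·sin34° − 110 − ½·2.5·375 − 160 − 580 = 0 → A_y = 837.5 N.
ΣF_x = 0: A_x + 370·cos34° = 0 → A_x = -306.7 N.

A_x = -306.7 N, A_y = 837.5 N, B_y = 688.2 N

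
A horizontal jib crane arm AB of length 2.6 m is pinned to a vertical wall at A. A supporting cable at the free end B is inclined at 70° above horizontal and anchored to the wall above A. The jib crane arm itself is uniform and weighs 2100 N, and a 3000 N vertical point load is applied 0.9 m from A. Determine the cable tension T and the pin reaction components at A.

T = 2222 N, A_x = 760.1 N, A_y = 3012 N

ΣM about A: T·sin70°·2.6 − 2100·1.3 − 3000·0.9 = 0 → T = 5430/(2.6·0.939693) = 2222.49 ≈ 2222 N.
ΣF_x = 0: A_x − T·cos70° = 0 → A_x = 2222.49 × 0.34202 = 760.1 N.
ΣF_y = 0: A_y + T·sin70° − 2100 − 3000 = 0 → A_y = 5100 − 2222.49 × 0.939693 = 3012 N.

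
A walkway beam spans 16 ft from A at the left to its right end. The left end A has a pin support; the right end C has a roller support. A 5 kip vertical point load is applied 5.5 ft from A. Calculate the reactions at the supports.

A_x = 0, A_y = 3.281 kip, C_y = 1.719 kip

ΣM about A: C_y·16 − 5·5.5 = 0 → C_y = 27.5/16 = 1.71875 ≈ 1.719 kip.
ΣF_y = 0: A_y + 1.71875 − 5 = 0 → A_y = 3.281 kip.
ΣF_x = 0: no horizontal applied forces, so A_x = 0.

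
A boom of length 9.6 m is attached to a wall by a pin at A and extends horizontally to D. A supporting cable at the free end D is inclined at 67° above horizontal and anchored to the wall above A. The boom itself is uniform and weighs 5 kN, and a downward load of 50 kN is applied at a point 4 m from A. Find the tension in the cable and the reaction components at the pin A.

ΣM about A: T·sin67°·9.6 − 5·4.8 − 50·4 = 0 → T = 224/(9.6·0.920505) = 25.3484 ≈ 25.35 kN.
ΣF_x = 0: A_x − T·cos67° = 0 → A_x = 25.3484 × 0.390731 = 9.904 kN.
ΣF_y = 0: A_y + T·sin67° − 5 − 50 = 0 → A_y = 55 − 25.3484 × 0.920505 = 31.67 kN.

T = 25.35 kN, A_x = 9.904 kN, A_y = 31.67 kN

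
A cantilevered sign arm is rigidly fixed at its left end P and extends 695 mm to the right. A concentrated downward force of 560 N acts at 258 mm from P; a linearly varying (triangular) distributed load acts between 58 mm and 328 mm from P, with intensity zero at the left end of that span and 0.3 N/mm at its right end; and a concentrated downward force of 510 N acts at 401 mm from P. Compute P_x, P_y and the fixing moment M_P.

Resultant of the triangular load: ½ × 0.3 × 270 = 40.5 N, acting at 238 mm from P (one-third of the span from the peak).
ΣF_x = 0: P_x = 0.
ΣF_y = 0: P_y − 560 − ½·0.3·270 − 510 = 0 → P_y = 1110 N.
ΣM about P: M_P − 560·258 − (½·0.3·270)·238 − 510·401 = 0 → M_P = 358600 N·mm.

P_x = 0, P_y = 1110 N, M_P = 358600 N·mm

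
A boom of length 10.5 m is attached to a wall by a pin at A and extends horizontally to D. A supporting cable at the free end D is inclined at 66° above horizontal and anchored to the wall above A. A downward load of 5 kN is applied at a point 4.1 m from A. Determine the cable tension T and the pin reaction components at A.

T = 2.137 kN, A_x = 0.8693 kN, A_y = 3.048 kN

ΣM about A: T·sin66°·10.5 − 5·4.1 = 0 → T = 20.5/(10.5·0.913545) = 2.13715 ≈ 2.137 kN.
ΣF_x = 0: A_x − T·cos66° = 0 → A_x = 2.13715 × 0.406737 = 0.8693 kN.
ΣF_y = 0: A_y + T·sin66° − 5 = 0 → A_y = 5 − 2.13715 × 0.913545 = 3.048 kN.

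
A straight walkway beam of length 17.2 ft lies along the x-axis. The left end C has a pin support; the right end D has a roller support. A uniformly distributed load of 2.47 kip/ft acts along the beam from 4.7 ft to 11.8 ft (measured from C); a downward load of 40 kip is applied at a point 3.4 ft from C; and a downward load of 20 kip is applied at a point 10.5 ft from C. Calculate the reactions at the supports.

C_x = 0, C_y = 49.01 kip, D_y = 28.53 kip

Resultant of the distributed load: 2.47 × 7.1 = 17.537 kip at 8.25 ft from C.
ΣM about C: D_y·17.2 − (2.47·7.1)·8.25 − 40·3.4 − 20·10.5 = 0 → D_y = 490.68025/17.2 = 28.5279 ≈ 28.53 kip.
ΣF_y = 0: C_y + 28.5279 − 2.47·7.1 − 40 − 20 = 0 → C_y = 49.01 kip.
ΣF_x = 0: no horizontal applied forces, so C_x = 0.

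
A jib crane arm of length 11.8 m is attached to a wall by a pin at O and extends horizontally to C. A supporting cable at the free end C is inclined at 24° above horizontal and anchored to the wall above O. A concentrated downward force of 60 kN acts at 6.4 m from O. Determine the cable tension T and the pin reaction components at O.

ΣM about O: T·sin24°·11.8 − 60·6.4 = 0 → T = 384/(11.8·0.406737) = 80.0084 ≈ 80.01 kN.
ΣF_x = 0: O_x − T·cos24° = 0 → O_x = 80.0084 × 0.913545 = 73.09 kN.
ΣF_y = 0: O_y + T·sin24° − 60 = 0 → O_y = 60 − 80.0084 × 0.406737 = 27.46 kN.

T = 80.01 kN, O_x = 73.09 kN, O_y = 27.46 kN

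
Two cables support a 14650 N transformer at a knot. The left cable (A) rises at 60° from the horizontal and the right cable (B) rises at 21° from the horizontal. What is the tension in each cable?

ΣF_x = 0: −T_A·cos60° + T_B·cos21° = 0 → T_B = 0.535572·T_A.
ΣF_y = 0: T_A·sin60° + T_B·sin21° = 14650.
Substitute: T_A·(0.866025 + 0.535572·0.358368) = 14650 → T_A = 13847.4 ≈ 13850 N.
Then T_B = 0.535572 × 13847.4 = 7416 N.

T_A = 13850 N, T_B = 7416 N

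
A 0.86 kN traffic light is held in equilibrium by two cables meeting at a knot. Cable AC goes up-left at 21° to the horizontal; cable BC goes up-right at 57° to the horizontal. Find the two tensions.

T_AC = 0.4789 kN, T_BC = 0.8208 kN

ΣF_x = 0: −T_AC·cos21° + T_BC·cos57° = 0 → T_BC = 1.71413·T_AC.
ΣF_y = 0: T_AC·sin21° + T_BC·sin57° = 0.86.
Substitute: T_AC·(0.358368 + 1.71413·0.838671) = 0.86 → T_AC = 0.478853 ≈ 0.4789 kN.
Then T_BC = 1.71413 × 0.478853 = 0.8208 kN.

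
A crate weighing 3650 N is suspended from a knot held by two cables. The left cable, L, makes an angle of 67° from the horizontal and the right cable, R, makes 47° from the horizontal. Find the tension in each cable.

T_L = 2725 N, T_R = 1561 N

ΣF_x = 0: −T_L·cos67° + T_R·cos47° = 0 → T_R = 0.572921·T_L.
ΣF_y = 0: T_L·sin67° + T_R·sin47° = 3650.
Substitute: T_L·(0.920505 + 0.572921·0.731354) = 3650 → T_L = 2724.87 ≈ 2725 N.
Then T_R = 0.572921 × 2724.87 = 1561 N.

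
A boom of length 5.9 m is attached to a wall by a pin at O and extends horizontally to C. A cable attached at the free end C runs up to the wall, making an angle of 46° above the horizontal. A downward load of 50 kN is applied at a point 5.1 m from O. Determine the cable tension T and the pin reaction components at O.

T = 60.08 kN, O_x = 41.74 kN, O_y = 6.780 kN

ΣM about O: T·sin46°·5.9 − 50·5.1 = 0 → T = 255/(5.9·0.71934) = 60.0833 ≈ 60.08 kN.
ΣF_x = 0: O_x − T·cos46° = 0 → O_x = 60.0833 × 0.694658 = 41.74 kN.
ΣF_y = 0: O_y + T·sin46° − 50 = 0 → O_y = 50 − 60.0833 × 0.71934 = 6.780 kN.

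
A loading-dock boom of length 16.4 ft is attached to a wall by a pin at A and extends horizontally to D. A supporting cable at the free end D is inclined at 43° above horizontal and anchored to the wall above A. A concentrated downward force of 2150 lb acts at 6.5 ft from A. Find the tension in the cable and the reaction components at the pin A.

ΣM about A: T·sin43°·16.4 − 2150·6.5 = 0 → T = 13975/(16.4·0.681998) = 1249.47 ≈ 1249 lb.
ΣF_x = 0: A_x − T·cos43° = 0 → A_x = 1249.47 × 0.731354 = 913.8 lb.
ΣF_y = 0: A_y + T·sin43° − 2150 = 0 → A_y = 2150 − 1249.47 × 0.681998 = 1298 lb.

T = 1249 lb, A_x = 913.8 lb, A_y = 1298 lb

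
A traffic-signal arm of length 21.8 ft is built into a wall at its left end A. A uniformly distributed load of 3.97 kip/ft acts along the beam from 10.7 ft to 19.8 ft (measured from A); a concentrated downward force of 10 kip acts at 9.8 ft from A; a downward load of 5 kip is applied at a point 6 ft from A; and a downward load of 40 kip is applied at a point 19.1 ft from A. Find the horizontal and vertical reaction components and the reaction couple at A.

Resultant of the distributed load: 3.97 × 9.1 = 36.127 kip at 15.25 ft from A.
ΣF_x = 0: A_x = 0.
ΣF_y = 0: A_y − 3.97·9.1 − 10 − 5 − 40 = 0 → A_y = 91.13 kip.
ΣM about A: M_A − (3.97·9.1)·15.25 − 10·9.8 − 5·6 − 40·19.1 = 0 → M_A = 1443 kip·ft.

A_x = 0, A_y = 91.13 kip, M_A = 1443 kip·ft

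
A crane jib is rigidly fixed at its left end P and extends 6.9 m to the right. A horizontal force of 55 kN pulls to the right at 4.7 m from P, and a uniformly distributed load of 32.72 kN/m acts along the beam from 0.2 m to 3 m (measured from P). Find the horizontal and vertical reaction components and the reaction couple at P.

P_x = -55.00 kN, P_y = 91.62 kN, M_P = 146.6 kN·m

Resultant of the distributed load: 32.72 × 2.8 = 91.616 kN at 1.6 m from P.
ΣF_x = 0: P_x + 55 = 0 → P_x = -55.00 kN.
ΣF_y = 0: P_y − 32.72·2.8 = 0 → P_y = 91.62 kN.
ΣM about P: M_P − (32.72·2.8)·1.6 = 0 → M_P = 146.6 kN·m.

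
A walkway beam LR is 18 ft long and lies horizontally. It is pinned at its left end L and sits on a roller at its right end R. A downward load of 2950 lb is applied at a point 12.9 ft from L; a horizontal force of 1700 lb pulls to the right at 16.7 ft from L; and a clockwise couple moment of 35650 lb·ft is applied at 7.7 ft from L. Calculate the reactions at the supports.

Taking moments about L: R_y·18 − 2950·12.9 − 35650 = 0 → R_y = 73705/18 = 4094.72 ≈ 4095 lb.
ΣF_y = 0: L_y + 4094.72 − 2950 = 0 → L_y = -1145 lb.
ΣF_x = 0: L_x + 1700 = 0 → L_x = -1700 lb.

L_x = -1700 lb, L_y = -1145 lb, R_y = 4095 lb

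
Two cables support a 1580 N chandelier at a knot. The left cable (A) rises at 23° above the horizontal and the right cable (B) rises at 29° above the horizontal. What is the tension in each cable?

T_A = 1754 N, T_B = 1846 N

ΣF_x = 0: −T_A·cos23° + T_B·cos29° = 0 → T_B = 1.05246·T_A.
ΣF_y = 0: T_A·sin23° + T_B·sin29° = 1580.
Substitute: T_A·(0.390731 + 1.05246·0.48481) = 1580 → T_A = 1753.66 ≈ 1754 N.
Then T_B = 1.05246 × 1753.66 = 1846 N.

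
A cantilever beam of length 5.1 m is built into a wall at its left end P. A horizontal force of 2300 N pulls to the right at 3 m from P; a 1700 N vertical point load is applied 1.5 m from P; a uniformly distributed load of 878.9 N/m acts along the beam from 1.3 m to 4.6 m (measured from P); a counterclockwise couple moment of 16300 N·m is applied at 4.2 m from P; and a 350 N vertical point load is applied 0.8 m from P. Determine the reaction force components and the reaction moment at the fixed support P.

P_x = -2300 N, P_y = 4950 N, M_P = -4914 N·m

Resultant of the distributed load: 878.9 × 3.3 = 2900.37 N at 2.95 m from P.
ΣF_x = 0: P_x + 2300 = 0 → P_x = -2300 N.
ΣF_y = 0: P_y − 1700 − 878.9·3.3 − 350 = 0 → P_y = 4950 N.
ΣM about P: M_P − 1700·1.5 − (878.9·3.3)·2.95 + 16300 − 350·0.8 = 0 → M_P = -4914 N·m.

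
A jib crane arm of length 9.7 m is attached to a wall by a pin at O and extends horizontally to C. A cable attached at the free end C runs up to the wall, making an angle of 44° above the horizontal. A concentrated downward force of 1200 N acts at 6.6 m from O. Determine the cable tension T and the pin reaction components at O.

T = 1175 N, O_x = 845.5 N, O_y = 383.5 N

ΣM about O: T·sin44°·9.7 − 1200·6.6 = 0 → T = 7920/(9.7·0.694658) = 1175.39 ≈ 1175 N.
ΣF_x = 0: O_x − T·cos44° = 0 → O_x = 1175.39 × 0.71934 = 845.5 N.
ΣF_y = 0: O_y + T·sin44° − 1200 = 0 → O_y = 1200 − 1175.39 × 0.694658 = 383.5 N.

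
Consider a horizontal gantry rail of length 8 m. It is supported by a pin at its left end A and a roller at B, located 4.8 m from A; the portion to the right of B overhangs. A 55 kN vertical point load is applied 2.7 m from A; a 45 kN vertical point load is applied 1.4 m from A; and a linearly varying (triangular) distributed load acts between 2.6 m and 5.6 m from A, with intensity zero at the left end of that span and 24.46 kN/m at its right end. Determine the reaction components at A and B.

A_x = 0, A_y = 57.47 kN, B_y = 79.22 kN

Resultant of the triangular load: ½ × 24.46 × 3 = 36.69 kN, acting at 4.6 m from A (one-third of the span from the peak).
Moments about A: B_y·4.8 − 55·2.7 − 45·1.4 − (½·24.46·3)·4.6 = 0 → B_y = 380.274/4.8 = 79.2238 ≈ 79.22 kN.
ΣF_y = 0: A_y + 79.2238 − 55 − 45 − ½·24.46·3 = 0 → A_y = 57.47 kN.
ΣF_x = 0: no horizontal applied forces, so A_x = 0.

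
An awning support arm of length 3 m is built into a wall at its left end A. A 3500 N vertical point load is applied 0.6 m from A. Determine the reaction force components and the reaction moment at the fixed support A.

ΣF_x = 0: A_x = 0.
ΣF_y = 0: A_y − 3500 = 0 → A_y = 3500 N.
ΣM about A: M_A − 3500·0.6 = 0 → M_A = 2100 N·m.

A_x = 0, A_y = 3500 N, M_A = 2100 N·m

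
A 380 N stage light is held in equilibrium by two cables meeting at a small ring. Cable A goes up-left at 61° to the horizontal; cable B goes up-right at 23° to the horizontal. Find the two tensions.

T_A = 351.7 N, T_B = 185.2 N

ΣF_x = 0: −T_A·cos61° + T_B·cos23° = 0 → T_B = 0.526678·T_A.
ΣF_y = 0: T_A·sin61° + T_B·sin23° = 380.
Substitute: T_A·(0.87462 + 0.526678·0.390731) = 380 → T_A = 351.719 ≈ 351.7 N.
Then T_B = 0.526678 × 351.719 = 185.2 N.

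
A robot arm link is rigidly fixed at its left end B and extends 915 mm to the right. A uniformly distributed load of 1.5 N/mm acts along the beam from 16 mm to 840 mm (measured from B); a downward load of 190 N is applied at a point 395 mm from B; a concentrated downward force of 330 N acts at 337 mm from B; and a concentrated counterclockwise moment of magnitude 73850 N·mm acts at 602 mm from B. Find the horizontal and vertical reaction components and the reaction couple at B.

Resultant of the distributed load: 1.5 × 824 = 1236 N at 428 mm from B.
ΣF_x = 0: B_x = 0.
ΣF_y = 0: B_y − 1.5·824 − 190 − 330 = 0 → B_y = 1756 N.
ΣM about B: M_B − (1.5·824)·428 − 190·395 − 330·337 + 73850 = 0 → M_B = 641400 N·mm.

B_x = 0, B_y = 1756 N, M_B = 641400 N·mm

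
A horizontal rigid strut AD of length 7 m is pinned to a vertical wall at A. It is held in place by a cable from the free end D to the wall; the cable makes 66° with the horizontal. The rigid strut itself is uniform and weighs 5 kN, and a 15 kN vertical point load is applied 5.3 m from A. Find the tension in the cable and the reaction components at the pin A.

T = 15.17 kN, A_x = 6.170 kN, A_y = 6.143 kN

ΣM about A: T·sin66°·7 − 5·3.5 − 15·5.3 = 0 → T = 97/(7·0.913545) = 15.1685 ≈ 15.17 kN.
ΣF_x = 0: A_x − T·cos66° = 0 → A_x = 15.1685 × 0.406737 = 6.170 kN.
ΣF_y = 0: A_y + T·sin66° − 5 − 15 = 0 → A_y = 20 − 15.1685 × 0.913545 = 6.143 kN.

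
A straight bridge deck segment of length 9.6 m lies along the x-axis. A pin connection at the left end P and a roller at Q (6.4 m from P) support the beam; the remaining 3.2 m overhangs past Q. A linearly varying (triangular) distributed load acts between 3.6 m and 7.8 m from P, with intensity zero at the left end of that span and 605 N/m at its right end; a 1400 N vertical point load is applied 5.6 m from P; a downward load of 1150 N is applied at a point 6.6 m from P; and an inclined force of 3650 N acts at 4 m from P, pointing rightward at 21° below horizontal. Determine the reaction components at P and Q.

P_x = -3408 N, P_y = 629.6 N, Q_y = 4499 N

Resultant of the triangular load: ½ × 605 × 4.2 = 1270.5 N, acting at 6.4 m from P (one-third of the span from the peak).
Taking moments about P: Q_y·6.4 − (½·605·4.2)·6.4 − 1400·5.6 − 1150·6.6 − 3650·sin21°·4 = 0 → Q_y = 28793.4/6.4 = 4498.97 ≈ 4499 N.
ΣF_y = 0: P_y + 4498.97 − ½·605·4.2 − 1400 − 1150 − 3650·sin21° = 0 → P_y = 629.6 N.
ΣF_x = 0: P_x + 3650·cos21° = 0 → P_x = -3408 N.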